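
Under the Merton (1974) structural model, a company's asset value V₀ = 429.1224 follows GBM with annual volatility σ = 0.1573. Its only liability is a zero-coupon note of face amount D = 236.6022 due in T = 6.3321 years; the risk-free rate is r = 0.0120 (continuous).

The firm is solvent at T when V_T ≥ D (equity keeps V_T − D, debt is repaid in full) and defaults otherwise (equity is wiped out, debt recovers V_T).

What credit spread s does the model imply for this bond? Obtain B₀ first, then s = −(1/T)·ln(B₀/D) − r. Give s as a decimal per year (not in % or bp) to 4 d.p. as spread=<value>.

spread=0.0016

d₁ = [ln(V₀/D) + (r + σ²/2)T] / (σ√T)
   = [ln(429.1224/236.6022) + (0.0120 + 0.5·0.1573²)·6.3321] / (0.1573·√6.3321)
   = [0.595362 + 0.154324] / 0.395824 = 1.893985
d₂ = d₁ − σ√T = 1.893985 − 0.395824 = 1.498161
N(d₁) = 0.970887,  N(d₂) = 0.932954,  e^(−rT) = 0.926830
E₀ = V₀·N(d₁) − D·e^(−rT)·N(d₂)
   = 429.1224·0.970887 − 236.6022·0.926830·0.932954 = 212.041613
B₀ = V₀ − E₀ = 429.1224 − 212.041613 = 217.080787
spread = −(1/T)·ln(B₀/D) − r = −(1/6.3321)·ln(217.080787/236.6022) − 0.0120 = 0.00159907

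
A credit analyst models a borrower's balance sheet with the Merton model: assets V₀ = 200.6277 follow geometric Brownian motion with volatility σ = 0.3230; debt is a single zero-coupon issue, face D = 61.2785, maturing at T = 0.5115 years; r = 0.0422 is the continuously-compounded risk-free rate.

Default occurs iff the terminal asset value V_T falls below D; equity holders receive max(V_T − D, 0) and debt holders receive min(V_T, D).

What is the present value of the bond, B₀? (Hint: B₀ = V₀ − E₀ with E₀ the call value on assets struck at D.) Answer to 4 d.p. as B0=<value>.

B0=59.9700

d₁ = [ln(V₀/D) + (r + σ²/2)T] / (σ√T)
   = [ln(200.6277/61.2785) + (0.0422 + 0.5·0.3230²)·0.5115] / (0.3230·√0.5115)
   = [1.186022 + 0.048267] / 0.231007 = 5.343080
d₂ = d₁ − σ√T = 5.343080 − 0.231007 = 5.112072
N(d₁) = 1.000000,  N(d₂) = 1.000000,  e^(−rT) = 0.978646
E₀ = V₀·N(d₁) − D·e^(−rT)·N(d₂)
   = 200.6277·1.000000 − 61.2785·0.978646·1.000000 = 140.657742
B₀ = V₀ − E₀ = 200.6277 − 140.657742 = 59.969958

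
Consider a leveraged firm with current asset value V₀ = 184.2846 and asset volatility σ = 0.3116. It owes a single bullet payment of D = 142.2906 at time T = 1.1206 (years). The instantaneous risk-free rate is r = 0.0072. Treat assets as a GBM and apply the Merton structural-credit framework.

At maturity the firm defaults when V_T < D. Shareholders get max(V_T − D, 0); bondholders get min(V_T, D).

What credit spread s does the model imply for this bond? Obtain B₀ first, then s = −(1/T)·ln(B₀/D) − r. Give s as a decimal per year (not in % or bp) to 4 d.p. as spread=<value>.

d₁ = [ln(V₀/D) + (r + σ²/2)T] / (σ√T)
   = [ln(184.2846/142.2906) + (0.0072 + 0.5·0.3116²)·1.1206] / (0.3116·√1.1206)
   = [0.258610 + 0.062470] / 0.329855 = 0.973399
d₂ = d₁ − σ√T = 0.973399 − 0.329855 = 0.643544
N(d₁) = 0.834822,  N(d₂) = 0.740064,  e^(−rT) = 0.991964
E₀ = V₀·N(d₁) − D·e^(−rT)·N(d₂)
   = 184.2846·0.834822 − 142.2906·0.991964·0.740064 = 49.386917
B₀ = V₀ − E₀ = 184.2846 − 49.386917 = 134.897683
spread = −(1/T)·ln(B₀/D) − r = −(1/1.1206)·ln(134.897683/142.2906) − 0.0072 = 0.04041276

spread=0.0404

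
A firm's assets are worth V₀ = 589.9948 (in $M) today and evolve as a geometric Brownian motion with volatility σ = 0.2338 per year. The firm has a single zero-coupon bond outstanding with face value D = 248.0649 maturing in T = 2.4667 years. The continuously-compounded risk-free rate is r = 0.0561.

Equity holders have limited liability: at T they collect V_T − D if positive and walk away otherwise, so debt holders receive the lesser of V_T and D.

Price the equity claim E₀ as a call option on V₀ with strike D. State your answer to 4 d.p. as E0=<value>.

d₁ = [ln(V₀/D) + (r + σ²/2)T] / (σ√T)
   = [ln(589.9948/248.0649) + (0.0561 + 0.5·0.2338²)·2.4667] / (0.2338·√2.4667)
   = [0.866423 + 0.205800] / 0.367200 = 2.919998
d₂ = d₁ − σ√T = 2.919998 − 0.367200 = 2.552798
N(d₁) = 0.998250,  N(d₂) = 0.994657,  e^(−rT) = 0.870766
E₀ = V₀·N(d₁) − D·e^(−rT)·N(d₂)
   = 589.9948·0.998250 − 248.0649·0.870766·0.994657 = 374.109841

E0=374.1098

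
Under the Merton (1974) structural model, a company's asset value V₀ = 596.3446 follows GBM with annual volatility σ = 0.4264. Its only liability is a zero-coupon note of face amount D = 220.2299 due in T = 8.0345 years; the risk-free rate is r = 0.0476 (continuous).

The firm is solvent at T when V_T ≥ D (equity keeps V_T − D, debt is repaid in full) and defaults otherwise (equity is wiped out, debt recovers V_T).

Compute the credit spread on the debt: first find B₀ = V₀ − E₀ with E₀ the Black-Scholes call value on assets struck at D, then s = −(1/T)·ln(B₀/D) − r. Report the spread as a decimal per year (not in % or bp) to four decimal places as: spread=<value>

spread=0.0181

d₁ = [ln(V₀/D) + (r + σ²/2)T] / (σ√T)
   = [ln(596.3446/220.2299) + (0.0476 + 0.5·0.4264²)·8.0345] / (0.4264·√8.0345)
   = [0.996147 + 1.112846] / 1.208639 = 1.744932
d₂ = d₁ − σ√T = 1.744932 − 1.208639 = 0.536293
N(d₁) = 0.959502,  N(d₂) = 0.704122,  e^(−rT) = 0.682193
E₀ = V₀·N(d₁) − D·e^(−rT)·N(d₂)
   = 596.3446·0.959502 − 220.2299·0.682193·0.704122 = 466.406790
B₀ = V₀ − E₀ = 596.3446 − 466.406790 = 129.937810
spread = −(1/T)·ln(B₀/D) − r = −(1/8.0345)·ln(129.937810/220.2299) − 0.0476 = 0.01806881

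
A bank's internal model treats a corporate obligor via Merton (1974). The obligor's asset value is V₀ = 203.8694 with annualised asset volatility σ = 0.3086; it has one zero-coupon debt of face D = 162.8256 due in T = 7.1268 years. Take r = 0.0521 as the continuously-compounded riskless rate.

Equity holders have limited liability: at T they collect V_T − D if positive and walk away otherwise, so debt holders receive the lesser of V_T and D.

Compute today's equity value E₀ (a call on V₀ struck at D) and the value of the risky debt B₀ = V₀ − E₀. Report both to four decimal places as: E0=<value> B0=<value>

d₁ = [ln(V₀/D) + (r + σ²/2)T] / (σ√T)
   = [ln(203.8694/162.8256) + (0.0521 + 0.5·0.3086²)·7.1268] / (0.3086·√7.1268)
   = [0.224800 + 0.710663] / 0.823841 = 1.135490
d₂ = d₁ − σ√T = 1.135490 − 0.823841 = 0.311649
N(d₁) = 0.871915,  N(d₂) = 0.622347,  e^(−rT) = 0.689833
E₀ = V₀·N(d₁) − D·e^(−rT)·N(d₂)
   = 203.8694·0.871915 − 162.8256·0.689833·0.622347 = 107.853322
B₀ = V₀ − E₀ = 203.8694 − 107.853322 = 96.016078

E0=107.8533 B0=96.0161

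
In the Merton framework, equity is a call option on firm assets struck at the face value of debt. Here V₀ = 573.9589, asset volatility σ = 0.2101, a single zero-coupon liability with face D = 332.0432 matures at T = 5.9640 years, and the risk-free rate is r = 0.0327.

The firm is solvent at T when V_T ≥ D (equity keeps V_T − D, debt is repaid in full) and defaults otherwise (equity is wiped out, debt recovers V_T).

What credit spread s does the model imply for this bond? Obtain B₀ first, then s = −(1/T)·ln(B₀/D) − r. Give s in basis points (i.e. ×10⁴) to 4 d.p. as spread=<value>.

d₁ = [ln(V₀/D) + (r + σ²/2)T] / (σ√T)
   = [ln(573.9589/332.0432) + (0.0327 + 0.5·0.2101²)·5.9640] / (0.2101·√5.9640)
   = [0.547293 + 0.326654] / 0.513092 = 1.703296
d₂ = d₁ − σ√T = 1.703296 − 0.513092 = 1.190205
N(d₁) = 0.955744,  N(d₂) = 0.883017,  e^(−rT) = 0.822816
E₀ = V₀·N(d₁) − D·e^(−rT)·N(d₂)
   = 573.9589·0.955744 − 332.0432·0.822816·0.883017 = 307.308135
B₀ = V₀ − E₀ = 573.9589 − 307.308135 = 266.650765
spread = −(1/T)·ln(B₀/D) − r = −(1/5.9640)·ln(266.650765/332.0432) − 0.0327 = 0.00407486
in basis points: 0.00407486 × 10⁴ = 40.7486 bp

spread=40.7486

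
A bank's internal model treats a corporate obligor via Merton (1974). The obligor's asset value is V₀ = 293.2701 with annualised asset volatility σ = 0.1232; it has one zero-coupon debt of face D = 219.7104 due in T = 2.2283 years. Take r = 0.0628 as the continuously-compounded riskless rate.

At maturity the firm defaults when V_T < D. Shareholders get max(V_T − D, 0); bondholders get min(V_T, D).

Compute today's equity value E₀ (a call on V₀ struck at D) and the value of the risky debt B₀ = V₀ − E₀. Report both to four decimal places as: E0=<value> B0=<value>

d₁ = [ln(V₀/D) + (r + σ²/2)T] / (σ√T)
   = [ln(293.2701/219.7104) + (0.0628 + 0.5·0.1232²)·2.2283] / (0.1232·√2.2283)
   = [0.288784 + 0.156848] / 0.183907 = 2.423141
d₂ = d₁ − σ√T = 2.423141 − 0.183907 = 2.239234
N(d₁) = 0.992307,  N(d₂) = 0.987430,  e^(−rT) = 0.869413
E₀ = V₀·N(d₁) − D·e^(−rT)·N(d₂)
   = 293.2701·0.992307 − 219.7104·0.869413·0.987430 = 102.395973
B₀ = V₀ − E₀ = 293.2701 − 102.395973 = 190.874127

E0=102.3960 B0=190.8741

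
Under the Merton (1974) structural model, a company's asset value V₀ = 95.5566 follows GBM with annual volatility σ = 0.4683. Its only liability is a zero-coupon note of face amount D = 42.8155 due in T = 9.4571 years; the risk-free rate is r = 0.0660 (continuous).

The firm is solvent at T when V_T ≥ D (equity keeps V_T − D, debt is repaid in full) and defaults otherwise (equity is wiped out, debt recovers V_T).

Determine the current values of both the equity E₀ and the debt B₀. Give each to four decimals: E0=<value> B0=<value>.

d₁ = [ln(V₀/D) + (r + σ²/2)T] / (σ√T)
   = [ln(95.5566/42.8155) + (0.0660 + 0.5·0.4683²)·9.4571] / (0.4683·√9.4571)
   = [0.802819 + 1.661163] / 1.440135 = 1.710938
d₂ = d₁ − σ√T = 1.710938 − 1.440135 = 0.270803
N(d₁) = 0.956454,  N(d₂) = 0.606729,  e^(−rT) = 0.535707
E₀ = V₀·N(d₁) − D·e^(−rT)·N(d₂)
   = 95.5566·0.956454 − 42.8155·0.535707·0.606729 = 77.479202
B₀ = V₀ − E₀ = 95.5566 − 77.479202 = 18.077398

E0=77.4792 B0=18.0774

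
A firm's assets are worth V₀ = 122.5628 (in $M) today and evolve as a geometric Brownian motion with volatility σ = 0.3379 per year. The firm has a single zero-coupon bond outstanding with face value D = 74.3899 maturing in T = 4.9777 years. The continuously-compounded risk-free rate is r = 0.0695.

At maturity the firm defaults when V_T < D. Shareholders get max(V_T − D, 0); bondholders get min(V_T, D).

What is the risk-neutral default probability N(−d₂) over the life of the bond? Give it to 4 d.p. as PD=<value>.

PD=0.2284

d₁ = [ln(V₀/D) + (r + σ²/2)T] / (σ√T)
   = [ln(122.5628/74.3899) + (0.0695 + 0.5·0.3379²)·4.9777] / (0.3379·√4.9777)
   = [0.499303 + 0.630118] / 0.753881 = 1.498144
d₂ = d₁ − σ√T = 1.498144 − 0.753881 = 0.744263
risk-neutral PD = N(−d₂) = N(-0.744263) = 0.228359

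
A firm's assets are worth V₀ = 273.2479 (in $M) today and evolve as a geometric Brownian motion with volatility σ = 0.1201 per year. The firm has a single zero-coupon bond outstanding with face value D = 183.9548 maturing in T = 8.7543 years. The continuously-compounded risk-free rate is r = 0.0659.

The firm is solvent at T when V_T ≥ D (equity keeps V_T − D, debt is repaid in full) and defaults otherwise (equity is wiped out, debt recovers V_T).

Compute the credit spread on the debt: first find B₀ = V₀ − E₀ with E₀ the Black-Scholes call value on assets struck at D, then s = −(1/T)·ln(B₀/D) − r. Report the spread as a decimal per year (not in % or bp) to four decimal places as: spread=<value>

d₁ = [ln(V₀/D) + (r + σ²/2)T] / (σ√T)
   = [ln(273.2479/183.9548) + (0.0659 + 0.5·0.1201²)·8.7543] / (0.1201·√8.7543)
   = [0.395689 + 0.640044] / 0.355348 = 2.914704
d₂ = d₁ − σ√T = 2.914704 − 0.355348 = 2.559356
N(d₁) = 0.998220,  N(d₂) = 0.994757,  e^(−rT) = 0.561632
E₀ = V₀·N(d₁) − D·e^(−rT)·N(d₂)
   = 273.2479·0.998220 − 183.9548·0.561632·0.994757 = 169.988285
B₀ = V₀ − E₀ = 273.2479 − 169.988285 = 103.259615
spread = −(1/T)·ln(B₀/D) − r = −(1/8.7543)·ln(103.259615/183.9548) − 0.0659 = 0.00006115

spread=0.0001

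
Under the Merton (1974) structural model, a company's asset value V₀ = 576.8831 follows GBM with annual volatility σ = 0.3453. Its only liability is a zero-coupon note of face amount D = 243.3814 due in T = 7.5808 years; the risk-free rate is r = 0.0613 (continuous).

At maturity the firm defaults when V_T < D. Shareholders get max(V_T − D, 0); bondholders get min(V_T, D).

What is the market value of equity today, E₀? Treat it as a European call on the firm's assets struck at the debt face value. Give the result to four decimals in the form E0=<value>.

d₁ = [ln(V₀/D) + (r + σ²/2)T] / (σ√T)
   = [ln(576.8831/243.3814) + (0.0613 + 0.5·0.3453²)·7.5808] / (0.3453·√7.5808)
   = [0.863010 + 0.916640] / 0.950723 = 1.871891
d₂ = d₁ − σ√T = 1.871891 − 0.950723 = 0.921168
N(d₁) = 0.969389,  N(d₂) = 0.821519,  e^(−rT) = 0.628322
E₀ = V₀·N(d₁) − D·e^(−rT)·N(d₂)
   = 576.8831·0.969389 − 243.3814·0.628322·0.821519 = 433.596117

E0=433.5961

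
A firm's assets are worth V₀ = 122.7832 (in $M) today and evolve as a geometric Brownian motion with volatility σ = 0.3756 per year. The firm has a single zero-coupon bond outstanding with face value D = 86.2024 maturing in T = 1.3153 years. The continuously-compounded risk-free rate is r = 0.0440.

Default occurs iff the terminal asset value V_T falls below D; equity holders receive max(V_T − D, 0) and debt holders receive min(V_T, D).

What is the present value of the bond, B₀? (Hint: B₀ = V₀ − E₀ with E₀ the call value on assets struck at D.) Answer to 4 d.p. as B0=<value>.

B0=77.5100

d₁ = [ln(V₀/D) + (r + σ²/2)T] / (σ√T)
   = [ln(122.7832/86.2024) + (0.0440 + 0.5·0.3756²)·1.3153] / (0.3756·√1.3153)
   = [0.353722 + 0.150651] / 0.430763 = 1.170885
d₂ = d₁ − σ√T = 1.170885 − 0.430763 = 0.740123
N(d₁) = 0.879178,  N(d₂) = 0.770387,  e^(−rT) = 0.943770
E₀ = V₀·N(d₁) − D·e^(−rT)·N(d₂)
   = 122.7832·0.879178 − 86.2024·0.943770·0.770387 = 45.273223
B₀ = V₀ − E₀ = 122.7832 − 45.273223 = 77.509977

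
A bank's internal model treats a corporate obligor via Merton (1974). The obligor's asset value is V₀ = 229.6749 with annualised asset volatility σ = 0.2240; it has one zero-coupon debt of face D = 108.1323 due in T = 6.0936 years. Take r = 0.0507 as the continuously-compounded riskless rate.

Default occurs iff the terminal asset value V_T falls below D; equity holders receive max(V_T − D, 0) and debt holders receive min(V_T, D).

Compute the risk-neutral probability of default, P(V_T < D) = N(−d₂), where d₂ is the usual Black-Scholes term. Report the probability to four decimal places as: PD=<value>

d₁ = [ln(V₀/D) + (r + σ²/2)T] / (σ√T)
   = [ln(229.6749/108.1323) + (0.0507 + 0.5·0.2240²)·6.0936] / (0.2240·√6.0936)
   = [0.753309 + 0.461822] / 0.552949 = 2.197547
d₂ = d₁ − σ√T = 2.197547 − 0.552949 = 1.644598
risk-neutral PD = N(−d₂) = N(-1.644598) = 0.050026

PD=0.0500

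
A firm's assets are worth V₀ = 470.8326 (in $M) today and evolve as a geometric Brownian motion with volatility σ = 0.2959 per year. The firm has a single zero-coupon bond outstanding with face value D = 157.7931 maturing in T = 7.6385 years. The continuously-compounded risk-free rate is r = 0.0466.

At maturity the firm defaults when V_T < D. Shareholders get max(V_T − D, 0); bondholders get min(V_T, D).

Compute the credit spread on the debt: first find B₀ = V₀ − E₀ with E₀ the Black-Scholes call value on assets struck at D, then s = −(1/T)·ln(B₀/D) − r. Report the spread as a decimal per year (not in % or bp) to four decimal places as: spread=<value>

d₁ = [ln(V₀/D) + (r + σ²/2)T] / (σ√T)
   = [ln(470.8326/157.7931) + (0.0466 + 0.5·0.2959²)·7.6385] / (0.2959·√7.6385)
   = [1.093218 + 0.690355] / 0.817804 = 2.180931
d₂ = d₁ − σ√T = 2.180931 − 0.817804 = 1.363128
N(d₁) = 0.985406,  N(d₂) = 0.913579,  e^(−rT) = 0.700505
E₀ = V₀·N(d₁) − D·e^(−rT)·N(d₂)
   = 470.8326·0.985406 − 157.7931·0.700505·0.913579 = 362.978876
B₀ = V₀ − E₀ = 470.8326 − 362.978876 = 107.853724
spread = −(1/T)·ln(B₀/D) − r = −(1/7.6385)·ln(107.853724/157.7931) − 0.0466 = 0.00321459

spread=0.0032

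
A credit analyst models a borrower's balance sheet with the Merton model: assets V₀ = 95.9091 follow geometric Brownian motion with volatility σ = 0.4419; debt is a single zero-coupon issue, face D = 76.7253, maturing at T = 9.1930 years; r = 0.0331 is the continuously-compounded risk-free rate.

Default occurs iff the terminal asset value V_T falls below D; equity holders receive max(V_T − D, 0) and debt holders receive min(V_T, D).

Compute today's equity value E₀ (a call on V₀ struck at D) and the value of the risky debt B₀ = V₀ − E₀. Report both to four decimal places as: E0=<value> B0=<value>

d₁ = [ln(V₀/D) + (r + σ²/2)T] / (σ√T)
   = [ln(95.9091/76.7253) + (0.0331 + 0.5·0.4419²)·9.1930] / (0.4419·√9.1930)
   = [0.223169 + 1.201873] / 1.339839 = 1.063592
d₂ = d₁ − σ√T = 1.063592 − 1.339839 = -0.276247
N(d₁) = 0.856243,  N(d₂) = 0.391179,  e^(−rT) = 0.737648
E₀ = V₀·N(d₁) − D·e^(−rT)·N(d₂)
   = 95.9091·0.856243 − 76.7253·0.737648·0.391179 = 59.982232
B₀ = V₀ − E₀ = 95.9091 − 59.982232 = 35.926868

E0=59.9822 B0=35.9269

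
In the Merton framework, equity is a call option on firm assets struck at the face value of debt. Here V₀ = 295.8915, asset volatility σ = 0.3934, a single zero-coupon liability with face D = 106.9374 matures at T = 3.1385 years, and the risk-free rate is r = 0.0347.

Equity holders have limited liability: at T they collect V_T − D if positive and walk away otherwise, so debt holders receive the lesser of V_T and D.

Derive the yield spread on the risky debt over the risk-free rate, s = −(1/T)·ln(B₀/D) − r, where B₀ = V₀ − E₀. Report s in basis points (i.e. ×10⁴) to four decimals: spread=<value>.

d₁ = [ln(V₀/D) + (r + σ²/2)T] / (σ√T)
   = [ln(295.8915/106.9374) + (0.0347 + 0.5·0.3934²)·3.1385] / (0.3934·√3.1385)
   = [1.017749 + 0.351769] / 0.696940 = 1.965044
d₂ = d₁ − σ√T = 1.965044 − 0.696940 = 1.268104
N(d₁) = 0.975295,  N(d₂) = 0.897620,  e^(−rT) = 0.896815
E₀ = V₀·N(d₁) − D·e^(−rT)·N(d₂)
   = 295.8915·0.975295 − 106.9374·0.896815·0.897620 = 202.497181
B₀ = V₀ − E₀ = 295.8915 − 202.497181 = 93.394319
spread = −(1/T)·ln(B₀/D) − r = −(1/3.1385)·ln(93.394319/106.9374) − 0.0347 = 0.00844580
in basis points: 0.00844580 × 10⁴ = 84.4580 bp

spread=84.4580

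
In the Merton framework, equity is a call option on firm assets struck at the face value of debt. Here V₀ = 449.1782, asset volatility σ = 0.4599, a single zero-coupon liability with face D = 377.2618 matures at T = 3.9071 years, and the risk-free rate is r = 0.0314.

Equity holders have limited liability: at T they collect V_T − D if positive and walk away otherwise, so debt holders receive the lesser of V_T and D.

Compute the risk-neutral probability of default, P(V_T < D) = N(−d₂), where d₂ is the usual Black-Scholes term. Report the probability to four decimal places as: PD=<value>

PD=0.5508

d₁ = [ln(V₀/D) + (r + σ²/2)T] / (σ√T)
   = [ln(449.1782/377.2618) + (0.0314 + 0.5·0.4599²)·3.9071] / (0.4599·√3.9071)
   = [0.174480 + 0.535874] / 0.909056 = 0.781420
d₂ = d₁ − σ√T = 0.781420 − 0.909056 = -0.127636
risk-neutral PD = N(−d₂) = N(0.127636) = 0.550781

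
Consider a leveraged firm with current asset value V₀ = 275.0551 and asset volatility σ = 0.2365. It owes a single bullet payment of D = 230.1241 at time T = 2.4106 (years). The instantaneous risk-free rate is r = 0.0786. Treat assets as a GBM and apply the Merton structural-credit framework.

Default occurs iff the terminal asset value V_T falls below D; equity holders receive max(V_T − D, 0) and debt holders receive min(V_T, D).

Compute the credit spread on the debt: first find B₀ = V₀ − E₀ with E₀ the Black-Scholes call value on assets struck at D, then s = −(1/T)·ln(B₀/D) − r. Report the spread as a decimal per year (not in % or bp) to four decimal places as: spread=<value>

spread=0.0153

d₁ = [ln(V₀/D) + (r + σ²/2)T] / (σ√T)
   = [ln(275.0551/230.1241) + (0.0786 + 0.5·0.2365²)·2.4106] / (0.2365·√2.4106)
   = [0.178353 + 0.256888] / 0.367192 = 1.185321
d₂ = d₁ − σ√T = 1.185321 − 0.367192 = 0.818129
N(d₁) = 0.882055,  N(d₂) = 0.793358,  e^(−rT) = 0.827395
E₀ = V₀·N(d₁) − D·e^(−rT)·N(d₂)
   = 275.0551·0.882055 − 230.1241·0.827395·0.793358 = 91.555479
B₀ = V₀ − E₀ = 275.0551 − 91.555479 = 183.499621
spread = −(1/T)·ln(B₀/D) − r = −(1/2.4106)·ln(183.499621/230.1241) − 0.0786 = 0.01532107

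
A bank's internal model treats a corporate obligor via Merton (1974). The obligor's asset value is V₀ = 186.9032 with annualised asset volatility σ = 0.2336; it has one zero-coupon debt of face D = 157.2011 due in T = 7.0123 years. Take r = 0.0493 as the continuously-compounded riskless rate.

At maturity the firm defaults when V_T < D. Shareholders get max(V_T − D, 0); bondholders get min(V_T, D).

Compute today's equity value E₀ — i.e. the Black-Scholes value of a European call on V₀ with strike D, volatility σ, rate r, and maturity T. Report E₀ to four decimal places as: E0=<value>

E0=85.3782

d₁ = [ln(V₀/D) + (r + σ²/2)T] / (σ√T)
   = [ln(186.9032/157.2011) + (0.0493 + 0.5·0.2336²)·7.0123] / (0.2336·√7.0123)
   = [0.173065 + 0.537033] / 0.618590 = 1.147930
d₂ = d₁ − σ√T = 1.147930 − 0.618590 = 0.529340
N(d₁) = 0.874501,  N(d₂) = 0.701715,  e^(−rT) = 0.707720
E₀ = V₀·N(d₁) − D·e^(−rT)·N(d₂)
   = 186.9032·0.874501 − 157.2011·0.707720·0.701715 = 85.378192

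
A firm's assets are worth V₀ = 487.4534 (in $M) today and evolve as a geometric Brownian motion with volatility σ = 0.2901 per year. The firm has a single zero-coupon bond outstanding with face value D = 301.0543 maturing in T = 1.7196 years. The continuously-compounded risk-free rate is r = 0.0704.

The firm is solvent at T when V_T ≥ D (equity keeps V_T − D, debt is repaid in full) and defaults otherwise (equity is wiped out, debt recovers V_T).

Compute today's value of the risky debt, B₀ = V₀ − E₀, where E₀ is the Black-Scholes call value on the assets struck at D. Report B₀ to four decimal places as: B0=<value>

d₁ = [ln(V₀/D) + (r + σ²/2)T] / (σ√T)
   = [ln(487.4534/301.0543) + (0.0704 + 0.5·0.2901²)·1.7196] / (0.2901·√1.7196)
   = [0.481904 + 0.193419] / 0.380418 = 1.775211
d₂ = d₁ − σ√T = 1.775211 − 0.380418 = 1.394793
N(d₁) = 0.962068,  N(d₂) = 0.918461,  e^(−rT) = 0.885981
E₀ = V₀·N(d₁) − D·e^(−rT)·N(d₂)
   = 487.4534·0.962068 − 301.0543·0.885981·0.918461 = 223.983991
B₀ = V₀ − E₀ = 487.4534 − 223.983991 = 263.469409

B0=263.4694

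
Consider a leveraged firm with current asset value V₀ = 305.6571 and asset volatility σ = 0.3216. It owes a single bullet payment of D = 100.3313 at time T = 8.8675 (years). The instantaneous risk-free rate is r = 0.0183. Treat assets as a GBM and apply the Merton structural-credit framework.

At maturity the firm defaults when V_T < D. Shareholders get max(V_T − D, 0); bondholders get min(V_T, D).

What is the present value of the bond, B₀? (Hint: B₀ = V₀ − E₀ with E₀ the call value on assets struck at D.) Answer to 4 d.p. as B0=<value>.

B0=79.2396

d₁ = [ln(V₀/D) + (r + σ²/2)T] / (σ√T)
   = [ln(305.6571/100.3313) + (0.0183 + 0.5·0.3216²)·8.8675] / (0.3216·√8.8675)
   = [1.113986 + 0.620843] / 0.957672 = 1.811507
d₂ = d₁ − σ√T = 1.811507 − 0.957672 = 0.853835
N(d₁) = 0.964969,  N(d₂) = 0.803402,  e^(−rT) = 0.850207
E₀ = V₀·N(d₁) − D·e^(−rT)·N(d₂)
   = 305.6571·0.964969 − 100.3313·0.850207·0.803402 = 226.417464
B₀ = V₀ − E₀ = 305.6571 − 226.417464 = 79.239636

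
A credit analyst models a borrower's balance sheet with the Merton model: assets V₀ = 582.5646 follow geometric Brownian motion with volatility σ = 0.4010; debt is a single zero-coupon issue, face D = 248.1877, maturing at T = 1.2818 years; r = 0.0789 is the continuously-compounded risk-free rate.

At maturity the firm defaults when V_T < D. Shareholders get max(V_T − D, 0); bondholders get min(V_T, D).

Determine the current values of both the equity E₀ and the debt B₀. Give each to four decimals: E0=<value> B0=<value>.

d₁ = [ln(V₀/D) + (r + σ²/2)T] / (σ√T)
   = [ln(582.5646/248.1877) + (0.0789 + 0.5·0.4010²)·1.2818] / (0.4010·√1.2818)
   = [0.853255 + 0.204191] / 0.453999 = 2.329184
d₂ = d₁ − σ√T = 2.329184 − 0.453999 = 1.875185
N(d₁) = 0.990075,  N(d₂) = 0.969616,  e^(−rT) = 0.903812
E₀ = V₀·N(d₁) − D·e^(−rT)·N(d₂)
   = 582.5646·0.990075 − 248.1877·0.903812·0.969616 = 359.283348
B₀ = V₀ − E₀ = 582.5646 − 359.283348 = 223.281252

E0=359.2833 B0=223.2813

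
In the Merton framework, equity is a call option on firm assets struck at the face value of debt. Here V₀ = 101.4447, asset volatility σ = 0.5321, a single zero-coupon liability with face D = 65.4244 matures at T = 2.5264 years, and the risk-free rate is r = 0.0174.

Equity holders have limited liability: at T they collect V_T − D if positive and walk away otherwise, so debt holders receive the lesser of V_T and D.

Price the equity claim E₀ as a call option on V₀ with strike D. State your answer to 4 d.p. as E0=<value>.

E0=50.2075

d₁ = [ln(V₀/D) + (r + σ²/2)T] / (σ√T)
   = [ln(101.4447/65.4244) + (0.0174 + 0.5·0.5321²)·2.5264] / (0.5321·√2.5264)
   = [0.438619 + 0.401610] / 0.845754 = 0.993466
d₂ = d₁ − σ√T = 0.993466 − 0.845754 = 0.147711
N(d₁) = 0.839759,  N(d₂) = 0.558715,  e^(−rT) = 0.956993
E₀ = V₀·N(d₁) − D·e^(−rT)·N(d₂)
   = 101.4447·0.839759 − 65.4244·0.956993·0.558715 = 50.207540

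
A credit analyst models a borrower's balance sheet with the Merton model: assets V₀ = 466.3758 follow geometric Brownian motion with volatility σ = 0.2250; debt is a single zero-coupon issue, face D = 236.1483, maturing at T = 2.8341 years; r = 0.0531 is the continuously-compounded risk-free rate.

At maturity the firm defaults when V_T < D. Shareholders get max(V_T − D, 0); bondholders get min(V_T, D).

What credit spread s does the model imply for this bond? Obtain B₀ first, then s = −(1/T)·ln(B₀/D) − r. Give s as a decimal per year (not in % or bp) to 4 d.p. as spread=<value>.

spread=0.0010

d₁ = [ln(V₀/D) + (r + σ²/2)T] / (σ√T)
   = [ln(466.3758/236.1483) + (0.0531 + 0.5·0.2250²)·2.8341] / (0.2250·√2.8341)
   = [0.680532 + 0.222229] / 0.378783 = 2.383321
d₂ = d₁ − σ√T = 2.383321 − 0.378783 = 2.004538
N(d₁) = 0.991421,  N(d₂) = 0.977494,  e^(−rT) = 0.860286
E₀ = V₀·N(d₁) − D·e^(−rT)·N(d₂)
   = 466.3758·0.991421 − 236.1483·0.860286·0.977494 = 263.792182
B₀ = V₀ − E₀ = 466.3758 − 263.792182 = 202.583618
spread = −(1/T)·ln(B₀/D) − r = −(1/2.8341)·ln(202.583618/236.1483) − 0.0531 = 0.00099381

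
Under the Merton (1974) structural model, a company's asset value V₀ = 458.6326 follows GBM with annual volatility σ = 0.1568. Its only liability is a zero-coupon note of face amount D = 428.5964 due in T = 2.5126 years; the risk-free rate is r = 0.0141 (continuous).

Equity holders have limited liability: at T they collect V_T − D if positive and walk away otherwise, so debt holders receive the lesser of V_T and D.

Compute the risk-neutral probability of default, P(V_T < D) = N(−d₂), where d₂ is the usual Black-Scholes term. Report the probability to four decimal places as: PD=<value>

PD=0.3856

d₁ = [ln(V₀/D) + (r + σ²/2)T] / (σ√T)
   = [ln(458.6326/428.5964) + (0.0141 + 0.5·0.1568²)·2.5126] / (0.1568·√2.5126)
   = [0.067734 + 0.066315] / 0.248547 = 0.539332
d₂ = d₁ − σ√T = 0.539332 − 0.248547 = 0.290786
risk-neutral PD = N(−d₂) = N(-0.290786) = 0.385608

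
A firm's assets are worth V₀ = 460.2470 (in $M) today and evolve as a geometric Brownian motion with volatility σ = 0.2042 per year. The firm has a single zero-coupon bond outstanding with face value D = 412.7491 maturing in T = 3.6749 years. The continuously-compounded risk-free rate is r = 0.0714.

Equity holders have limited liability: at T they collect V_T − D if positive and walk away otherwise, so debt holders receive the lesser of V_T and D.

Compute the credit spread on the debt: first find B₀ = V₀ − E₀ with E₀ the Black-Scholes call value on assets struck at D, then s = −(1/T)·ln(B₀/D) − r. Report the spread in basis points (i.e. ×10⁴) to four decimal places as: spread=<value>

d₁ = [ln(V₀/D) + (r + σ²/2)T] / (σ√T)
   = [ln(460.2470/412.7491) + (0.0714 + 0.5·0.2042²)·3.6749] / (0.2042·√3.6749)
   = [0.108923 + 0.339005] / 0.391452 = 1.144275
d₂ = d₁ − σ√T = 1.144275 − 0.391452 = 0.752823
N(d₁) = 0.873745,  N(d₂) = 0.774222,  e^(−rT) = 0.769213
E₀ = V₀·N(d₁) − D·e^(−rT)·N(d₂)
   = 460.2470·0.873745 − 412.7491·0.769213·0.774222 = 156.329500
B₀ = V₀ − E₀ = 460.2470 − 156.329500 = 303.917500
spread = −(1/T)·ln(B₀/D) − r = −(1/3.6749)·ln(303.917500/412.7491) − 0.0714 = 0.01189033
in basis points: 0.01189033 × 10⁴ = 118.9033 bp

spread=118.9033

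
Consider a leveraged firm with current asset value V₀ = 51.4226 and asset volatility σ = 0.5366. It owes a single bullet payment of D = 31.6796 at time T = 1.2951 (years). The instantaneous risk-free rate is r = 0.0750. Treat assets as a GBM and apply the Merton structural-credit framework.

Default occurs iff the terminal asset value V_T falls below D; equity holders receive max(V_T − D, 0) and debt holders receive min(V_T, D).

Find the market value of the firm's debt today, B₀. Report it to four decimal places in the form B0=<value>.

d₁ = [ln(V₀/D) + (r + σ²/2)T] / (σ√T)
   = [ln(51.4226/31.6796) + (0.0750 + 0.5·0.5366²)·1.2951] / (0.5366·√1.2951)
   = [0.484405 + 0.283588] / 0.610664 = 1.257635
d₂ = d₁ − σ√T = 1.257635 − 0.610664 = 0.646971
N(d₁) = 0.895738,  N(d₂) = 0.741175,  e^(−rT) = 0.907436
E₀ = V₀·N(d₁) − D·e^(−rT)·N(d₂)
   = 51.4226·0.895738 − 31.6796·0.907436·0.741175 = 24.754485
B₀ = V₀ − E₀ = 51.4226 − 24.754485 = 26.668115

B0=26.6681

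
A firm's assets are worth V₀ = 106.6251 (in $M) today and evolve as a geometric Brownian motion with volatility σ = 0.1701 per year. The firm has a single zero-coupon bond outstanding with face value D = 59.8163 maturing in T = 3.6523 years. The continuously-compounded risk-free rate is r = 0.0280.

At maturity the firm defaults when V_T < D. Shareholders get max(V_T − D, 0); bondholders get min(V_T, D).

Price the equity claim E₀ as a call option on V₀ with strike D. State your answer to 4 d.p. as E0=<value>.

E0=52.7846

d₁ = [ln(V₀/D) + (r + σ²/2)T] / (σ√T)
   = [ln(106.6251/59.8163) + (0.0280 + 0.5·0.1701²)·3.6523] / (0.1701·√3.6523)
   = [0.578041 + 0.155102] / 0.325078 = 2.255284
d₂ = d₁ − σ√T = 2.255284 − 0.325078 = 1.930206
N(d₁) = 0.987942,  N(d₂) = 0.973209,  e^(−rT) = 0.902791
E₀ = V₀·N(d₁) − D·e^(−rT)·N(d₂)
   = 106.6251·0.987942 − 59.8163·0.902791·0.973209 = 52.784573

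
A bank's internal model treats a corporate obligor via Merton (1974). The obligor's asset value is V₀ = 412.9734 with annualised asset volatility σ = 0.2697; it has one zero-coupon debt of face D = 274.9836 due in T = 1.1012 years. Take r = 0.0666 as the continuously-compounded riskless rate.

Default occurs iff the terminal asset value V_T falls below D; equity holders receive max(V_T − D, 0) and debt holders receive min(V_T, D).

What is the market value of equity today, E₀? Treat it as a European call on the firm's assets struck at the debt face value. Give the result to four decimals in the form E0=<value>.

E0=159.1202

d₁ = [ln(V₀/D) + (r + σ²/2)T] / (σ√T)
   = [ln(412.9734/274.9836) + (0.0666 + 0.5·0.2697²)·1.1012] / (0.2697·√1.1012)
   = [0.406672 + 0.113390] / 0.283018 = 1.837555
d₂ = d₁ − σ√T = 1.837555 − 0.283018 = 1.554537
N(d₁) = 0.966936,  N(d₂) = 0.939972,  e^(−rT) = 0.929285
E₀ = V₀·N(d₁) − D·e^(−rT)·N(d₂)
   = 412.9734·0.966936 − 274.9836·0.929285·0.939972 = 159.120230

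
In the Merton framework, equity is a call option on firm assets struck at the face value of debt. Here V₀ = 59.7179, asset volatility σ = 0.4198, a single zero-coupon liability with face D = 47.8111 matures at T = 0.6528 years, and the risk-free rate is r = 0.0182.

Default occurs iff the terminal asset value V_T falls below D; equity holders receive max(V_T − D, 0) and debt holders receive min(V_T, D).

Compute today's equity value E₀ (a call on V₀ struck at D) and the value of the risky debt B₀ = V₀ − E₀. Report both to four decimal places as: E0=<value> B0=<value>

E0=15.0656 B0=44.6523

d₁ = [ln(V₀/D) + (r + σ²/2)T] / (σ√T)
   = [ln(59.7179/47.8111) + (0.0182 + 0.5·0.4198²)·0.6528] / (0.4198·√0.6528)
   = [0.222374 + 0.069403] / 0.339182 = 0.860238
d₂ = d₁ − σ√T = 0.860238 − 0.339182 = 0.521056
N(d₁) = 0.805171,  N(d₂) = 0.698836,  e^(−rT) = 0.988189
E₀ = V₀·N(d₁) − D·e^(−rT)·N(d₂)
   = 59.7179·0.805171 − 47.8111·0.988189·0.698836 = 15.065617
B₀ = V₀ − E₀ = 59.7179 − 15.065617 = 44.652283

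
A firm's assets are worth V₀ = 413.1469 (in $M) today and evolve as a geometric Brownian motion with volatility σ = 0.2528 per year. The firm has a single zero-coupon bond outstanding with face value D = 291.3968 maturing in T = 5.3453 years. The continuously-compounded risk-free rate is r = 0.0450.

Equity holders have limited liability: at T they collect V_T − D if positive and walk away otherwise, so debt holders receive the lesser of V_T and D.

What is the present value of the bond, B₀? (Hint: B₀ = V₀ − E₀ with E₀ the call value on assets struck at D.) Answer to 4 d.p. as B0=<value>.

B0=214.7618

d₁ = [ln(V₀/D) + (r + σ²/2)T] / (σ√T)
   = [ln(413.1469/291.3968) + (0.0450 + 0.5·0.2528²)·5.3453] / (0.2528·√5.3453)
   = [0.349117 + 0.411342] / 0.584471 = 1.301106
d₂ = d₁ − σ√T = 1.301106 − 0.584471 = 0.716635
N(d₁) = 0.903389,  N(d₂) = 0.763200,  e^(−rT) = 0.786204
E₀ = V₀·N(d₁) − D·e^(−rT)·N(d₂)
   = 413.1469·0.903389 − 291.3968·0.786204·0.763200 = 198.385102
B₀ = V₀ − E₀ = 413.1469 − 198.385102 = 214.761798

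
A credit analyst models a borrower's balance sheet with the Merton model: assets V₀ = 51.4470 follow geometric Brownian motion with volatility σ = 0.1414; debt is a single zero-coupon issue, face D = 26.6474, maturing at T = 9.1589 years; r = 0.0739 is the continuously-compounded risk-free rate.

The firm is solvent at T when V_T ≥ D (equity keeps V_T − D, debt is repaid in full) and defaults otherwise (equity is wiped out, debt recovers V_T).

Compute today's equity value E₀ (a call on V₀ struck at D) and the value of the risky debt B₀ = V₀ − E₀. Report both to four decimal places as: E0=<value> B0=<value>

E0=37.9070 B0=13.5400

d₁ = [ln(V₀/D) + (r + σ²/2)T] / (σ√T)
   = [ln(51.4470/26.6474) + (0.0739 + 0.5·0.1414²)·9.1589] / (0.1414·√9.1589)
   = [0.657861 + 0.768404] / 0.427928 = 3.332952
d₂ = d₁ − σ√T = 3.332952 − 0.427928 = 2.905023
N(d₁) = 0.999570,  N(d₂) = 0.998164,  e^(−rT) = 0.508219
E₀ = V₀·N(d₁) − D·e^(−rT)·N(d₂)
   = 51.4470·0.999570 − 26.6474·0.508219·0.998164 = 37.907046
B₀ = V₀ − E₀ = 51.4470 − 37.907046 = 13.539954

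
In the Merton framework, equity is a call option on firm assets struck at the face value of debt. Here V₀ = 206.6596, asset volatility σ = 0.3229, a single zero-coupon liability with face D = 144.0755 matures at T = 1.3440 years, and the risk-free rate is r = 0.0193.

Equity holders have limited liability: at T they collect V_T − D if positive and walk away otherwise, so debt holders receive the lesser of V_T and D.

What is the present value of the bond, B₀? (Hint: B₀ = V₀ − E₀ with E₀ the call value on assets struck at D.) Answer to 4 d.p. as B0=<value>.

d₁ = [ln(V₀/D) + (r + σ²/2)T] / (σ√T)
   = [ln(206.6596/144.0755) + (0.0193 + 0.5·0.3229²)·1.3440] / (0.3229·√1.3440)
   = [0.360736 + 0.096005] / 0.374341 = 1.220118
d₂ = d₁ − σ√T = 1.220118 − 0.374341 = 0.845777
N(d₁) = 0.888790,  N(d₂) = 0.801161,  e^(−rT) = 0.974394
E₀ = V₀·N(d₁) − D·e^(−rT)·N(d₂)
   = 206.6596·0.888790 − 144.0755·0.974394·0.801161 = 71.204852
B₀ = V₀ − E₀ = 206.6596 − 71.204852 = 135.454748

B0=135.4547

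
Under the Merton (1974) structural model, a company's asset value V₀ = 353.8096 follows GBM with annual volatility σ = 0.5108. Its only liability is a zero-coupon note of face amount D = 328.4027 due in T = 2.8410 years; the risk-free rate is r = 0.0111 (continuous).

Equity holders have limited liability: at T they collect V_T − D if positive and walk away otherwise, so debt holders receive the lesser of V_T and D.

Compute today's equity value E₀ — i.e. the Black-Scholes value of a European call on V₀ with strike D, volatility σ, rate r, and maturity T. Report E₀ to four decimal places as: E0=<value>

E0=130.5403

d₁ = [ln(V₀/D) + (r + σ²/2)T] / (σ√T)
   = [ln(353.8096/328.4027) + (0.0111 + 0.5·0.5108²)·2.8410] / (0.5108·√2.8410)
   = [0.074518 + 0.402167] / 0.860967 = 0.553663
d₂ = d₁ − σ√T = 0.553663 − 0.860967 = -0.307304
N(d₁) = 0.710095,  N(d₂) = 0.379306,  e^(−rT) = 0.968957
E₀ = V₀·N(d₁) − D·e^(−rT)·N(d₂)
   = 353.8096·0.710095 − 328.4027·0.968957·0.379306 = 130.540285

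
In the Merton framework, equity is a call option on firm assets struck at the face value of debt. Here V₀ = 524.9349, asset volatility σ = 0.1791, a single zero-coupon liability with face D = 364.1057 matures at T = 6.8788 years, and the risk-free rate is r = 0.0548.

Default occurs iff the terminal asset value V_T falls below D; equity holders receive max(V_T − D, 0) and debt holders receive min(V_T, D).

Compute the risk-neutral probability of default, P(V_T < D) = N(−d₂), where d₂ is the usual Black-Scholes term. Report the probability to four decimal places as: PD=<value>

d₁ = [ln(V₀/D) + (r + σ²/2)T] / (σ√T)
   = [ln(524.9349/364.1057) + (0.0548 + 0.5·0.1791²)·6.8788] / (0.1791·√6.8788)
   = [0.365830 + 0.487283] / 0.469734 = 1.816163
d₂ = d₁ − σ√T = 1.816163 − 0.469734 = 1.346429
risk-neutral PD = N(−d₂) = N(-1.346429) = 0.089082

PD=0.0891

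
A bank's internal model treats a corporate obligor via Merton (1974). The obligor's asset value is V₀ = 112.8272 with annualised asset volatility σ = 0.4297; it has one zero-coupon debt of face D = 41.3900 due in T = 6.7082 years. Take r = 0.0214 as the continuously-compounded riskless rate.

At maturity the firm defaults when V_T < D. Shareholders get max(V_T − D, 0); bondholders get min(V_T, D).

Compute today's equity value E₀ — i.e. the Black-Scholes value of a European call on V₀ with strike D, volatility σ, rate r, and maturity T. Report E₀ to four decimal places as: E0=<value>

d₁ = [ln(V₀/D) + (r + σ²/2)T] / (σ√T)
   = [ln(112.8272/41.3900) + (0.0214 + 0.5·0.4297²)·6.7082] / (0.4297·√6.7082)
   = [1.002818 + 0.762864] / 1.112931 = 1.586515
d₂ = d₁ − σ√T = 1.586515 − 1.112931 = 0.473583
N(d₁) = 0.943689,  N(d₂) = 0.682101,  e^(−rT) = 0.866273
E₀ = V₀·N(d₁) − D·e^(−rT)·N(d₂)
   = 112.8272·0.943689 − 41.3900·0.866273·0.682101 = 82.016985

E0=82.0170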